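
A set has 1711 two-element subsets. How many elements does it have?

n(n−1)/2 = 1711 ⇒ n(n−1) = 3422. Since 59·58 = 3422, n = 59.

59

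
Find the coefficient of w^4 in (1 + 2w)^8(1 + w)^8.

8806

Coefficient of w^4 = Σ_{j} C(8,j)·2^j·C(8,4-j)·1^(4-j) for j from 0 to 4.
= 70 + 896 + 3136 + 3584 + 1120 = 8806.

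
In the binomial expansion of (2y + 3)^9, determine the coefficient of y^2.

314928

The general term is C(9,j)·(2y)^j·(3)^(9-j); the y^2 term has j = 2.
C(9,2) = 36.
Coefficient = C(9,2) · 2^2 · 3^7 = 36 · 4 · 2187 = 314928.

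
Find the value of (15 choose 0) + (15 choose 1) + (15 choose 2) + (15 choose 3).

1 + 15 + 105 + 455 = 576.

576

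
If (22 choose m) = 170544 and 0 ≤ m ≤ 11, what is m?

C(22,m) increases on 0 ≤ m ≤ 11. C(22,6) = 74613 and C(22,7) = 170544, so m = 7.

7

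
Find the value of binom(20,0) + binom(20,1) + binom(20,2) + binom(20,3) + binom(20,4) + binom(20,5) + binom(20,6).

60460

1 + 20 + 190 + 1140 + 4845 + 15504 + 38760 = 60460.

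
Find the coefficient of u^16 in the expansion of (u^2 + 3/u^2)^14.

9828

General term: C(14,j)·(u^2)^j·(3/u^2)^(14-j), with u-exponent 2j − 2(14−j) = 4j − 28.
Set 4j − 28 = 16: j = 11.
C(14,11) = 364; 1^11 = 1; 3^3 = 27.
Coefficient = 364 · 1 · 27 = 9828.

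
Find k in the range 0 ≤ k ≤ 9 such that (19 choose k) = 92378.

9

C(19,k) increases on 0 ≤ k ≤ 9. C(19,8) = 75582 and C(19,9) = 92378, so k = 9.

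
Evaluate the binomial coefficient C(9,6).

84

C(9,6) = C(9,3) by symmetry.
C(9,3) = (9·8·7) / 3! = 504 / 6 = 84.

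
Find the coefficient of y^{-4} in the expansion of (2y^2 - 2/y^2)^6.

960

General term: C(6,j)·(2y^2)^j·(-2/y^2)^(6-j), with y-exponent 2j − 2(6−j) = 4j − 12.
Set 4j − 12 = -4: j = 2.
C(6,2) = 15; 2^2 = 4; (-2)^4 = 16.
Coefficient = 15 · 4 · 16 = 960.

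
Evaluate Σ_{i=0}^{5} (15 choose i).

4944

1 + 15 + 105 + 455 + 1365 + 3003 = 4944.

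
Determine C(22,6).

C(22,6) = (22·21·20·19·18·17) / 6! = 53721360 / 720 = 74613.

74613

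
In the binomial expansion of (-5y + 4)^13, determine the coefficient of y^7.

The general term is C(13,j)·(-5y)^j·(4)^(13-j); the y^7 term has j = 7.
C(13,7) = 1716.
Coefficient = C(13,7) · (-5)^7 · 4^6 = 1716 · (-78125) · 4096 = -549120000000.

-549120000000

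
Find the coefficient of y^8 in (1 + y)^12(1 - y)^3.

Coefficient of y^8 = Σ_{j} C(12,j)·1^j·C(3,8-j)·(-1)^(8-j) for j from 5 to 8.
= (-792) + 2772 + (-2376) + 495 = 99.

99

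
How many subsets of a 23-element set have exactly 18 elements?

Choose the 18 positions: C(23,18) = 33649.

33649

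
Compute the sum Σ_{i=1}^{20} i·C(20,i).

Since i·C(20,i) = 20·C(19,i−1), the sum is 20·2^19 = 20·524288 = 10485760.

10485760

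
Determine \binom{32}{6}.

906192

C(32,6) = (32·31·30·29·28·27) / 6! = 652458240 / 720 = 906192.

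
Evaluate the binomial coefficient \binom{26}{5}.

65780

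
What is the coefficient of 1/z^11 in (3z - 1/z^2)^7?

General term: C(7,j)·(3z)^j·(-1/z^2)^(7-j), with z-exponent 1j − 2(7−j) = 3j − 14.
Set 3j − 14 = -11: j = 1.
C(7,1) = 7; 3^1 = 3; (-1)^6 = 1.
Coefficient = 7 · 3 · 1 = 21.

21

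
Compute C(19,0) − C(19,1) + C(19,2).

The partial alternating sum Σ_{k=0}^{2} (−1)^k C(19,k) = (−1)^2 C(18,2) = 153.

153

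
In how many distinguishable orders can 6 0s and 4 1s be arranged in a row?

Choose positions for the 0s: C(10,6) = 210.

210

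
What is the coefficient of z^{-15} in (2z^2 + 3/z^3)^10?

General term: C(10,j)·(2z^2)^j·(3/z^3)^(10-j), with z-exponent 2j − 3(10−j) = 5j − 30.
Set 5j − 30 = -15: j = 3.
C(10,3) = 120; 2^3 = 8; 3^7 = 2187.
Coefficient = 120 · 8 · 2187 = 2099520.

2099520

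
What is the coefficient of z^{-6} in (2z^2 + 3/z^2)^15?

6304858560

General term: C(15,j)·(2z^2)^j·(3/z^2)^(15-j), with z-exponent 2j − 2(15−j) = 4j − 30.
Set 4j − 30 = -6: j = 6.
C(15,6) = 5005; 2^6 = 64; 3^9 = 19683.
Coefficient = 5005 · 64 · 19683 = 6304858560.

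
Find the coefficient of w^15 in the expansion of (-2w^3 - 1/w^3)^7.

-448

General term: C(7,j)·(-2w^3)^j·(-1/w^3)^(7-j), with w-exponent 3j − 3(7−j) = 6j − 21.
Set 6j − 21 = 15: j = 6.
C(7,6) = 7; (-2)^6 = 64; (-1)^1 = -1.
Coefficient = 7 · 64 · (-1) = -448.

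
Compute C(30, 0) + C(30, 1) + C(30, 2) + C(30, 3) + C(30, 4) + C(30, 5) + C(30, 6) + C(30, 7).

1 + 30 + 435 + 4060 + 27405 + 142506 + 593775 + 2035800 = 2804012.

2804012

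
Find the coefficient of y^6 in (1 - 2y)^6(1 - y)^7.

Coefficient of y^6 = Σ_{j} C(6,j)·(-2)^j·C(7,6-j)·(-1)^(6-j) for j from 0 to 6.
= 7 + 252 + 2100 + 5600 + 5040 + 1344 + 64 = 14407.

14407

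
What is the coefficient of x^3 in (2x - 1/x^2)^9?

4608

General term: C(9,j)·(2x)^j·(-1/x^2)^(9-j), with x-exponent 1j − 2(9−j) = 3j − 18.
Set 3j − 18 = 3: j = 7.
C(9,7) = 36; 2^7 = 128; (-1)^2 = 1.
Coefficient = 36 · 128 · 1 = 4608.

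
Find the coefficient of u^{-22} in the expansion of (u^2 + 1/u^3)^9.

General term: C(9,j)·(u^2)^j·(1/u^3)^(9-j), with u-exponent 2j − 3(9−j) = 5j − 27.
Set 5j − 27 = -22: j = 1.
C(9,1) = 9; 1^1 = 1; 1^8 = 1.
Coefficient = 9 · 1 · 1 = 9.

9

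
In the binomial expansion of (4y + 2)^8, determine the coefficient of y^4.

286720

The general term is C(8,j)·(4y)^j·(2)^(8-j); the y^4 term has j = 4.
C(8,4) = 70.
Coefficient = C(8,4) · 4^4 · 2^4 = 70 · 256 · 16 = 286720.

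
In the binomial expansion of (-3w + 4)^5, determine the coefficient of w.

The general term is C(5,j)·(-3w)^j·(4)^(5-j); the w^1 term has j = 1.
C(5,1) = 5.
Coefficient = C(5,1) · (-3)^1 · 4^4 = 5 · (-3) · 256 = -3840.

-3840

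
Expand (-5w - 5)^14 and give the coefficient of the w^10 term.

The general term is C(14,j)·(-5w)^j·(-5)^(14-j); the w^10 term has j = 10.
C(14,10) = 1001.
Coefficient = C(14,10) · (-5)^10 · (-5)^4 = 1001 · 9765625 · 625 = 6109619140625.

6109619140625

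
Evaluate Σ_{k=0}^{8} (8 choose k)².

12870

By Vandermonde's identity, Σ C(8,k)² = C(16,8) = 12870.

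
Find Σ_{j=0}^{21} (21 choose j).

The entries of row 21 sum to 2^21 = 2097152.

2097152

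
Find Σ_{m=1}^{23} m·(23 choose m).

96468992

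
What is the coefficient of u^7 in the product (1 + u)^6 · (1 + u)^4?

120

(1 + u)^6(1 + u)^4 = (1 + u)^10, so the coefficient of u^7 is C(10,7)·1^7 = 120·1 = 120.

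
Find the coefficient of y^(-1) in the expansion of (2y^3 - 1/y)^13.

General term: C(13,j)·(2y^3)^j·(-1/y)^(13-j), with y-exponent 3j − 1(13−j) = 4j − 13.
Set 4j − 13 = -1: j = 3.
C(13,3) = 286; 2^3 = 8; (-1)^10 = 1.
Coefficient = 286 · 8 · 1 = 2288.

2288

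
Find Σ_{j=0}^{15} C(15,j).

32768

Setting x = 1 in (1+x)^15 gives Σ C(15,j) = 2^15 = 32768.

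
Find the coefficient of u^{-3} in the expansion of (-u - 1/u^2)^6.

20

General term: C(6,j)·(-u)^j·(-1/u^2)^(6-j), with u-exponent 1j − 2(6−j) = 3j − 12.
Set 3j − 12 = -3: j = 3.
C(6,3) = 20; (-1)^3 = -1; (-1)^3 = -1.
Coefficient = 20 · (-1) · (-1) = 20.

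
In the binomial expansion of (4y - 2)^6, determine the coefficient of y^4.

The general term is C(6,j)·(4y)^j·(-2)^(6-j); the y^4 term has j = 4.
C(6,4) = 15.
Coefficient = C(6,4) · 4^4 · (-2)^2 = 15 · 256 · 4 = 15360.

15360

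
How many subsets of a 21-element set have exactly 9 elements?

293930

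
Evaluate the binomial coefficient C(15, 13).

105

C(15,13) = C(15,2) by symmetry.
C(15,2) = (15·14) / 2! = 210 / 2 = 105.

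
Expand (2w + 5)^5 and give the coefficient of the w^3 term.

The general term is C(5,j)·(2w)^j·(5)^(5-j); the w^3 term has j = 3.
C(5,3) = 10.
Coefficient = C(5,3) · 2^3 · 5^2 = 10 · 8 · 25 = 2000.

2000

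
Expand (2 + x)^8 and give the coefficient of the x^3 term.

The general term is C(8,j)·(2)^j·(x)^(8-j); the x^3 term has j = 5.
C(8,5) = 56.
Coefficient = C(8,5) · 2^5 = 56 · 32 = 1792.

1792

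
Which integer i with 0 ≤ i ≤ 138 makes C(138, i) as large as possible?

69

C(138,i) is maximized at i = 138/2 = 69.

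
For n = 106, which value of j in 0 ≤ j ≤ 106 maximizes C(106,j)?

53

C(106,j) is maximized at j = 106/2 = 53.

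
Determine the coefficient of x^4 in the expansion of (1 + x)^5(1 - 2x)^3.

Coefficient of x^4 = Σ_{j} C(5,j)·1^j·C(3,4-j)·(-2)^(4-j) for j from 1 to 4.
= (-40) + 120 + (-60) + 5 = 25.

25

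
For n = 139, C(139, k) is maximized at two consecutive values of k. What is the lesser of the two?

For odd n = 139, C(139,k) peaks at k = (n−1)/2 and (n+1)/2; the lesser is 69.

69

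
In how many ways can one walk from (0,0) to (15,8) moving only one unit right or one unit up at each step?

Each path is a sequence of 23 steps with 15 rights: C(23,15) = 490314.

490314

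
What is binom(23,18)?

C(23,18) = C(23,5) by symmetry.
C(23,5) = (23·22·21·20·19) / 5! = 4037880 / 120 = 33649.

33649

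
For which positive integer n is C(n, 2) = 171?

19

n(n−1)/2 = 171 ⇒ n(n−1) = 342. Since 19·18 = 342, n = 19.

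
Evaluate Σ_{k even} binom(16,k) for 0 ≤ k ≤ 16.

32768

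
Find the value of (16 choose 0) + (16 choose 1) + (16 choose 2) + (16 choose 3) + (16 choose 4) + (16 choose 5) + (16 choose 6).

1 + 16 + 120 + 560 + 1820 + 4368 + 8008 = 14893.

14893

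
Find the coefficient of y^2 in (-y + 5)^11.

The general term is C(11,j)·(-y)^j·(5)^(11-j); the y^2 term has j = 2.
C(11,2) = 55.
Coefficient = C(11,2) · 5^9 = 55 · 1953125 = 107421875.

107421875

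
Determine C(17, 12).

6188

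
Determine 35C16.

4059928950

C(35,16) = (35·34·33·32·31·30·29·28·27·26·25·24·23·22·21·20) / 16! = 84945040381058457600000 / 20922789888000 = 4059928950.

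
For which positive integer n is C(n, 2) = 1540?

56

n(n−1)/2 = 1540 ⇒ n(n−1) = 3080. Since 56·55 = 3080, n = 56.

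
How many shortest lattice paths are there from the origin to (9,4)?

715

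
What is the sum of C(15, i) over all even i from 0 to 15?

16384

Even-i terms of row 15 sum to 2^14 = 16384.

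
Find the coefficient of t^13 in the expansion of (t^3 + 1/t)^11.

General term: C(11,j)·(t^3)^j·(1/t)^(11-j), with t-exponent 3j − 1(11−j) = 4j − 11.
Set 4j − 11 = 13: j = 6.
C(11,6) = 462; 1^6 = 1; 1^5 = 1.
Coefficient = 462 · 1 · 1 = 462.

462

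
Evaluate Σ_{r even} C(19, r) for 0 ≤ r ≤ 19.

262144

Half of (1+1)^19 + (1−1)^19 gives the even-index sum: 2^18 = 262144.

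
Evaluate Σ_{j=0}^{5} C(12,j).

1 + 12 + 66 + 220 + 495 + 792 = 1586.

1586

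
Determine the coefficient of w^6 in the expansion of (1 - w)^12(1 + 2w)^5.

Coefficient of w^6 = Σ_{j} C(12,j)·(-1)^j·C(5,6-j)·2^(6-j) for j from 1 to 6.
= (-384) + 5280 + (-17600) + 19800 + (-7920) + 924 = 100.

100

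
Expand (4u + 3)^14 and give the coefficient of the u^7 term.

122974765056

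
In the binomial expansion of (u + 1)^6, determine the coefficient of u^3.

The general term is C(6,j)·(u)^j·(1)^(6-j); the u^3 term has j = 3.
C(6,3) = 20.
Coefficient = C(6,3) = 20.

20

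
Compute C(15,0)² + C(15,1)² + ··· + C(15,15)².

155117520

Σ C(15,i)² is the coefficient of x^15 in (1+x)^15(1+x)^15 = (1+x)^30, i.e. C(30,15) = 155117520.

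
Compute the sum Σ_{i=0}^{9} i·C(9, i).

2304

Since i·C(9,i) = 9·C(8,i−1), the sum is 9·2^8 = 9·256 = 2304.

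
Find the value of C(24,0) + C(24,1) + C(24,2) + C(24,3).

1 + 24 + 276 + 2024 = 2325.

2325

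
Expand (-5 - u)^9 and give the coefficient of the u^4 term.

-393750

The general term is C(9,j)·(-5)^j·(-u)^(9-j); the u^4 term has j = 5.
C(9,5) = 126.
Coefficient = C(9,5) · (-5)^5 = 126 · (-3125) = -393750.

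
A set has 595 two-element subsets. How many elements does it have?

35

n(n−1)/2 = 595 ⇒ n(n−1) = 1190. Since 35·34 = 1190, n = 35.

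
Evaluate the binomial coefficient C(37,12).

1852482996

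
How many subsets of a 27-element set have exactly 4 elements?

17550

Choose the 4 positions: C(27,4) = 17550.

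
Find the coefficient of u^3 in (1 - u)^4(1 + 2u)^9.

Coefficient of u^3 = Σ_{j} C(4,j)·(-1)^j·C(9,3-j)·2^(3-j) for j from 0 to 3.
= 672 + (-576) + 108 + (-4) = 200.

200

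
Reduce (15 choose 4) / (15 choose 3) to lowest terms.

3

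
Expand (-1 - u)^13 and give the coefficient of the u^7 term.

The general term is C(13,j)·(-1)^j·(-u)^(13-j); the u^7 term has j = 6.
C(13,6) = 1716.
Coefficient = C(13,6) · (-1)^7 = 1716 · (-1) = -1716.

-1716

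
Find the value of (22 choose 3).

C(22,3) = (22·21·20) / 3! = 9240 / 6 = 1540.

1540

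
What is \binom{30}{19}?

54627300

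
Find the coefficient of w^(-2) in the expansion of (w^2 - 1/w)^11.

General term: C(11,j)·(w^2)^j·(-1/w)^(11-j), with w-exponent 2j − 1(11−j) = 3j − 11.
Set 3j − 11 = -2: j = 3.
C(11,3) = 165; 1^3 = 1; (-1)^8 = 1.
Coefficient = 165 · 1 · 1 = 165.

165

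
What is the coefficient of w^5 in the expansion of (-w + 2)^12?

-101376

The general term is C(12,j)·(-w)^j·(2)^(12-j); the w^5 term has j = 5.
C(12,5) = 792.
Coefficient = C(12,5) · (-1)^5 · 2^7 = 792 · (-1) · 128 = -101376.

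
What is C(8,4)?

C(8,4) = (8·7·6·5) / 4! = 1680 / 24 = 70.

70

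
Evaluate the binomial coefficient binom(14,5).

2002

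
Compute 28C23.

C(28,23) = C(28,5) by symmetry.
C(28,5) = (28·27·26·25·24) / 5! = 11793600 / 120 = 98280.

98280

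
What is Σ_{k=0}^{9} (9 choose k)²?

48620

Σ C(9,k)² is the coefficient of x^9 in (1+x)^9(1+x)^9 = (1+x)^18, i.e. C(18,9) = 48620.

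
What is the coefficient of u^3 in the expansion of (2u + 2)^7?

4480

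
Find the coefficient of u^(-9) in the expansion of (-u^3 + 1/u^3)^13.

General term: C(13,j)·(-u^3)^j·(1/u^3)^(13-j), with u-exponent 3j − 3(13−j) = 6j − 39.
Set 6j − 39 = -9: j = 5.
C(13,5) = 1287; (-1)^5 = -1; 1^8 = 1.
Coefficient = 1287 · (-1) · 1 = -1287.

-1287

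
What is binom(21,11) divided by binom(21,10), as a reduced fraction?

C(n,k+1)/C(n,k) = (n−k)/(k+1) = (21−10)/(10+1) = 11/11 = 1.

1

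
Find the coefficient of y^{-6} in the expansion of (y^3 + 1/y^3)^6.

15

General term: C(6,j)·(y^3)^j·(1/y^3)^(6-j), with y-exponent 3j − 3(6−j) = 6j − 18.
Set 6j − 18 = -6: j = 2.
C(6,2) = 15; 1^2 = 1; 1^4 = 1.
Coefficient = 15 · 1 · 1 = 15.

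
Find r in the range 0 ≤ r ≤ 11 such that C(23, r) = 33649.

C(23,r) increases on 0 ≤ r ≤ 11. C(23,4) = 8855 and C(23,5) = 33649, so r = 5.

5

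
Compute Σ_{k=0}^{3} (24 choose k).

2325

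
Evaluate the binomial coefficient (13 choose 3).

286

C(13,3) = (13·12·11) / 3! = 1716 / 6 = 286.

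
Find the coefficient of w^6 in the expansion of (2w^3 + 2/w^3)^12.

General term: C(12,j)·(2w^3)^j·(2/w^3)^(12-j), with w-exponent 3j − 3(12−j) = 6j − 36.
Set 6j − 36 = 6: j = 7.
C(12,7) = 792; 2^7 = 128; 2^5 = 32.
Coefficient = 792 · 128 · 32 = 3244032.

3244032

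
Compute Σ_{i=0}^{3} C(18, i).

988

1 + 18 + 153 + 816 = 988.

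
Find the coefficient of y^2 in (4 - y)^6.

3840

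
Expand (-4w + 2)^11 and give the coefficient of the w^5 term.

The general term is C(11,j)·(-4w)^j·(2)^(11-j); the w^5 term has j = 5.
C(11,5) = 462.
Coefficient = C(11,5) · (-4)^5 · 2^6 = 462 · (-1024) · 64 = -30277632.

-30277632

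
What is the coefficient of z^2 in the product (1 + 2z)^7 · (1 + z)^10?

Coefficient of z^2 = Σ_{j} C(7,j)·2^j·C(10,2-j)·1^(2-j) for j from 0 to 2.
= 45 + 140 + 84 = 269.

269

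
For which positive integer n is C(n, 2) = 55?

n(n−1)/2 = 55 ⇒ n(n−1) = 110. Since 11·10 = 110, n = 11.

11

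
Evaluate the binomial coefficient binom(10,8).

45

C(10,8) = C(10,2) by symmetry.
C(10,2) = (10·9) / 2! = 90 / 2 = 45.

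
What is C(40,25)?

C(40,25) = C(40,15) by symmetry.
C(40,15) = (40·39·38·37·36·35·34·33·32·31·30·29·28·27·26) / 15! = 52601652673686724608000 / 1307674368000 = 40225345056.

40225345056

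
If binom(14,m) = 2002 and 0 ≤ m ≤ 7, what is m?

C(14,m) increases on 0 ≤ m ≤ 7. C(14,4) = 1001 and C(14,5) = 2002, so m = 5.

5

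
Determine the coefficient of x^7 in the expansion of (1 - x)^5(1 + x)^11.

Coefficient of x^7 = Σ_{j} C(5,j)·(-1)^j·C(11,7-j)·1^(7-j) for j from 0 to 5.
= 330 + (-2310) + 4620 + (-3300) + 825 + (-55) = 110.

110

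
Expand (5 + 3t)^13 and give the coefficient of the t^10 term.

The general term is C(13,j)·(5)^j·(3t)^(13-j); the t^10 term has j = 3.
C(13,3) = 286.
Coefficient = C(13,3) · 5^3 · 3^10 = 286 · 125 · 59049 = 2111001750.

2111001750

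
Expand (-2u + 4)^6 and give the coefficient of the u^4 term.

3840

The general term is C(6,j)·(-2u)^j·(4)^(6-j); the u^4 term has j = 4.
C(6,4) = 15.
Coefficient = C(6,4) · (-2)^4 · 4^2 = 15 · 16 · 16 = 3840.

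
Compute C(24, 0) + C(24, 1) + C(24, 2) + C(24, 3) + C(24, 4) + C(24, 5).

1 + 24 + 276 + 2024 + 10626 + 42504 = 55455.

55455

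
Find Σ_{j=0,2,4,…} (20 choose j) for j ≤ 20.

Even-j terms of row 20 sum to 2^19 = 524288.

524288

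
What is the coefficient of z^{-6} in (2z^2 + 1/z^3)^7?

280

General term: C(7,j)·(2z^2)^j·(1/z^3)^(7-j), with z-exponent 2j − 3(7−j) = 5j − 21.
Set 5j − 21 = -6: j = 3.
C(7,3) = 35; 2^3 = 8; 1^4 = 1.
Coefficient = 35 · 8 · 1 = 280.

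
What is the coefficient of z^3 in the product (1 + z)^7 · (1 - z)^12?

25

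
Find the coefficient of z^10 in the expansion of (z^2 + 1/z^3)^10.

45

General term: C(10,j)·(z^2)^j·(1/z^3)^(10-j), with z-exponent 2j − 3(10−j) = 5j − 30.
Set 5j − 30 = 10: j = 8.
C(10,8) = 45; 1^8 = 1; 1^2 = 1.
Coefficient = 45 · 1 · 1 = 45.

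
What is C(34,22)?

548354040

C(34,22) = C(34,12) by symmetry.
C(34,12) = (34·33·32·31·30·29·28·27·26·25·24·23) / 12! = 262662462526464000 / 479001600 = 548354040.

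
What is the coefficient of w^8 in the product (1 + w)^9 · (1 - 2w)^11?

Coefficient of w^8 = Σ_{j} C(9,j)·1^j·C(11,8-j)·(-2)^(8-j) for j from 0 to 8.
= 42240 + (-380160) + 1064448 + (-1241856) + 665280 + (-166320) + 18480 + (-792) + 9 = 1329.

1329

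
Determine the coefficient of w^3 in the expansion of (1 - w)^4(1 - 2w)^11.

Coefficient of w^3 = Σ_{j} C(4,j)·(-1)^j·C(11,3-j)·(-2)^(3-j) for j from 0 to 3.
= (-1320) + (-880) + (-132) + (-4) = -2336.

-2336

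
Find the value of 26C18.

C(26,18) = C(26,8) by symmetry.
C(26,8) = (26·25·24·23·22·21·20·19) / 8! = 62990928000 / 40320 = 1562275.

1562275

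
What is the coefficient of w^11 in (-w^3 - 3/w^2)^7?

-189

General term: C(7,j)·(-w^3)^j·(-3/w^2)^(7-j), with w-exponent 3j − 2(7−j) = 5j − 14.
Set 5j − 14 = 11: j = 5.
C(7,5) = 21; (-1)^5 = -1; (-3)^2 = 9.
Coefficient = 21 · (-1) · 9 = -189.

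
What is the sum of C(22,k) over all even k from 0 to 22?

Even-k terms of row 22 sum to 2^21 = 2097152.

2097152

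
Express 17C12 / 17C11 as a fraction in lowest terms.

C(n,k+1)/C(n,k) = (n−k)/(k+1) = (17−11)/(11+1) = 6/12 = 1/2.

1/2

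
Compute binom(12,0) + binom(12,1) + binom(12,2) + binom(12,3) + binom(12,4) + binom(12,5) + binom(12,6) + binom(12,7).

3302

1 + 12 + 66 + 220 + 495 + 792 + 924 + 792 = 3302.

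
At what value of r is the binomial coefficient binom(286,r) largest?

143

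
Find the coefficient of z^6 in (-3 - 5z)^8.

The general term is C(8,j)·(-3)^j·(-5z)^(8-j); the z^6 term has j = 2.
C(8,2) = 28.
Coefficient = C(8,2) · (-3)^2 · (-5)^6 = 28 · 9 · 15625 = 3937500.

3937500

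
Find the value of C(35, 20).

3247943160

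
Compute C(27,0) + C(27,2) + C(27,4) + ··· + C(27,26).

Half of (1+1)^27 + (1−1)^27 gives the even-index sum: 2^26 = 67108864.

67108864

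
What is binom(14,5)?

C(14,5) = (14·13·12·11·10) / 5! = 240240 / 120 = 2002.

2002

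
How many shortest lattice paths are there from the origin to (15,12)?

Each path is a sequence of 27 steps with 15 rights: C(27,15) = 17383860.

17383860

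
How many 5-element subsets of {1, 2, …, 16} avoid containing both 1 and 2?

All 5-subsets: C(16,5) = 4368. Those containing both fixed elements: C(14,3) = 364.
4368 − 364 = 4004.

4004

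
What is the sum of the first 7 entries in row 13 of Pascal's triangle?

1 + 13 + 78 + 286 + 715 + 1287 + 1716 = 4096.

4096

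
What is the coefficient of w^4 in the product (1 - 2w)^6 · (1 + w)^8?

Coefficient of w^4 = Σ_{j} C(6,j)·(-2)^j·C(8,4-j)·1^(4-j) for j from 0 to 4.
= 70 + (-672) + 1680 + (-1280) + 240 = 38.

38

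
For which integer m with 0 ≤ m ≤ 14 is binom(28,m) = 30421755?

C(28,m) increases on 0 ≤ m ≤ 14. C(28,11) = 21474180 and C(28,12) = 30421755, so m = 12.

12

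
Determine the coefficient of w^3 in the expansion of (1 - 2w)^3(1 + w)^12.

Coefficient of w^3 = Σ_{j} C(3,j)·(-2)^j·C(12,3-j)·1^(3-j) for j from 0 to 3.
= 220 + (-396) + 144 + (-8) = -40.

-40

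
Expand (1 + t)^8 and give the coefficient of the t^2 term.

28

The general term is C(8,j)·(1)^j·(t)^(8-j); the t^2 term has j = 6.
C(8,6) = 28.
Coefficient = C(8,6) = 28.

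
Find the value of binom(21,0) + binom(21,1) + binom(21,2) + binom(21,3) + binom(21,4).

1 + 21 + 210 + 1330 + 5985 = 7547.

7547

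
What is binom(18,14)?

3060

C(18,14) = C(18,4) by symmetry.
C(18,4) = (18·17·16·15) / 4! = 73440 / 24 = 3060.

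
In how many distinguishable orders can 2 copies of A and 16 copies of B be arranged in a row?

153

Choose positions for the A's: C(18,2) = 153.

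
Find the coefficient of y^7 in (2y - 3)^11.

3421440

The general term is C(11,j)·(2y)^j·(-3)^(11-j); the y^7 term has j = 7.
C(11,7) = 330.
Coefficient = C(11,7) · 2^7 · (-3)^4 = 330 · 128 · 81 = 3421440.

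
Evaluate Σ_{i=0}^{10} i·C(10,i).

Differentiating (1+x)^10 and setting x=1: Σ i·C(10,i) = 10·2^9 = 5120.

5120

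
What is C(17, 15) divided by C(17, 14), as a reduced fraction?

C(n,k+1)/C(n,k) = (n−k)/(k+1) = (17−14)/(14+1) = 3/15 = 1/5.

1/5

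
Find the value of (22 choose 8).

319770

C(22,8) = (22·21·20·19·18·17·16·15) / 8! = 12893126400 / 40320 = 319770.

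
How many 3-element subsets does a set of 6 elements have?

20

C(6,3) = (6·5·4) / 3! = 120 / 6 = 20.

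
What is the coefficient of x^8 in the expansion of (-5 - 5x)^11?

-8056640625

The general term is C(11,j)·(-5)^j·(-5x)^(11-j); the x^8 term has j = 3.
C(11,3) = 165.
Coefficient = C(11,3) · (-5)^3 · (-5)^8 = 165 · (-125) · 390625 = -8056640625.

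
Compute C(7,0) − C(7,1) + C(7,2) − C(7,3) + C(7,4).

15

The partial alternating sum Σ_{k=0}^{4} (−1)^k C(7,k) = (−1)^4 C(6,4) = 15.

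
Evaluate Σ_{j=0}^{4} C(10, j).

386

1 + 10 + 45 + 120 + 210 = 386.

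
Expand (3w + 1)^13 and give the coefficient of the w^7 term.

The general term is C(13,j)·(3w)^j·(1)^(13-j); the w^7 term has j = 7.
C(13,7) = 1716.
Coefficient = C(13,7) · 3^7 = 1716 · 2187 = 3752892.

3752892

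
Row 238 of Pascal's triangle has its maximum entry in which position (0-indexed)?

C(238,i) is maximized at i = 238/2 = 119.

119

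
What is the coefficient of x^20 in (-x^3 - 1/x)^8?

General term: C(8,j)·(-x^3)^j·(-1/x)^(8-j), with x-exponent 3j − 1(8−j) = 4j − 8.
Set 4j − 8 = 20: j = 7.
C(8,7) = 8; (-1)^7 = -1; (-1)^1 = -1.
Coefficient = 8 · (-1) · (-1) = 8.

8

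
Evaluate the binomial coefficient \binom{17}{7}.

19448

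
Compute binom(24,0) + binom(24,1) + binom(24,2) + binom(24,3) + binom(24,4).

1 + 24 + 276 + 2024 + 10626 = 12951.

12951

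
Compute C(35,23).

834451800

C(35,23) = C(35,12) by symmetry.
C(35,12) = (35·34·33·32·31·30·29·28·27·26·25·24) / 12! = 399703747322880000 / 479001600 = 834451800.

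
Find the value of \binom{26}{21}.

65780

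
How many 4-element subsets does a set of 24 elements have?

C(24,4) = (24·23·22·21) / 4! = 255024 / 24 = 10626.

10626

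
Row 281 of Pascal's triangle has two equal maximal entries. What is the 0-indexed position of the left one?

For odd n = 281, C(281,j) peaks at j = (n−1)/2 and (n+1)/2; the smaller is 140.

140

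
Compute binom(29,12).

51895935

C(29,12) = (29·28·27·26·25·24·23·22·21·20·19·18) / 12! = 24858235898496000 / 479001600 = 51895935.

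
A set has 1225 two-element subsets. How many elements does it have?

50

n(n−1)/2 = 1225 ⇒ n(n−1) = 2450. Since 50·49 = 2450, n = 50.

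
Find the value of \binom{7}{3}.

35

C(7,3) = (7·6·5) / 3! = 210 / 6 = 35.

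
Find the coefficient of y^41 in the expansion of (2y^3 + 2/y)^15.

General term: C(15,j)·(2y^3)^j·(2/y)^(15-j), with y-exponent 3j − 1(15−j) = 4j − 15.
Set 4j − 15 = 41: j = 14.
C(15,14) = 15; 2^14 = 16384; 2^1 = 2.
Coefficient = 15 · 16384 · 2 = 491520.

491520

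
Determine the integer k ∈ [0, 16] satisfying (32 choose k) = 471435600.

14

C(32,k) increases on 0 ≤ k ≤ 16. C(32,13) = 347373600 and C(32,14) = 471435600, so k = 14.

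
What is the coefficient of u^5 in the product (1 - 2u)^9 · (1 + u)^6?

Coefficient of u^5 = Σ_{j} C(9,j)·(-2)^j·C(6,5-j)·1^(5-j) for j from 0 to 5.
= 6 + (-270) + 2880 + (-10080) + 12096 + (-4032) = 600.

600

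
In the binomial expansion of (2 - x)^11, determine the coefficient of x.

The general term is C(11,j)·(2)^j·(-x)^(11-j); the x^1 term has j = 10.
C(11,10) = 11.
Coefficient = C(11,10) · 2^10 · (-1)^1 = 11 · 1024 · (-1) = -11264.

-11264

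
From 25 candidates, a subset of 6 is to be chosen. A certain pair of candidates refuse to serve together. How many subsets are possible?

168245

All 6-subsets: C(25,6) = 177100. Those containing both fixed elements: C(23,4) = 8855.
177100 − 8855 = 168245.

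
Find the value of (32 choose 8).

10518300

C(32,8) = (32·31·30·29·28·27·26·25) / 8! = 424097856000 / 40320 = 10518300.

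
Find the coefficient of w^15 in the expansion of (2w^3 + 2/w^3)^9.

18432

General term: C(9,j)·(2w^3)^j·(2/w^3)^(9-j), with w-exponent 3j − 3(9−j) = 6j − 27.
Set 6j − 27 = 15: j = 7.
C(9,7) = 36; 2^7 = 128; 2^2 = 4.
Coefficient = 36 · 128 · 4 = 18432.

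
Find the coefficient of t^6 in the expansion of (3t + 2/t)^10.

1180980

General term: C(10,j)·(3t)^j·(2/t)^(10-j), with t-exponent 1j − 1(10−j) = 2j − 10.
Set 2j − 10 = 6: j = 8.
C(10,8) = 45; 3^8 = 6561; 2^2 = 4.
Coefficient = 45 · 6561 · 4 = 1180980.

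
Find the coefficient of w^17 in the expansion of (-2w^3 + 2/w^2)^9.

-18432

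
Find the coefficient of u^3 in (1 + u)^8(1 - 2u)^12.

-264

Coefficient of u^3 = Σ_{j} C(8,j)·1^j·C(12,3-j)·(-2)^(3-j) for j from 0 to 3.
= (-1760) + 2112 + (-672) + 56 = -264.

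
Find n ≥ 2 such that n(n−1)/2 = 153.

18

n(n−1)/2 = 153 ⇒ n(n−1) = 306. Since 18·17 = 306, n = 18.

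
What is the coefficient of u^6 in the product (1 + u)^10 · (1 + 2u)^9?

252042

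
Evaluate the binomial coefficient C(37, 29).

38608020

C(37,29) = C(37,8) by symmetry.
C(37,8) = (37·36·35·34·33·32·31·30) / 8! = 1556675366400 / 40320 = 38608020.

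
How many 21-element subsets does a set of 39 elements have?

C(39,21) = C(39,18) by symmetry.
C(39,18) = (39·38·37·36·35·34·33·32·31·30·29·28·27·26·25·24·23·22) / 18! = 399246543793282239774720000 / 6402373705728000 = 62359143990.

62359143990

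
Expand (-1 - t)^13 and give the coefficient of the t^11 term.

-78

The general term is C(13,j)·(-1)^j·(-t)^(13-j); the t^11 term has j = 2.
C(13,2) = 78.
Coefficient = C(13,2) · (-1)^11 = 78 · (-1) = -78.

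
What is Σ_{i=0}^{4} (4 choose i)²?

70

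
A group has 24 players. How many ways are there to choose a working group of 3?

This is C(24,3) = 2024.

2024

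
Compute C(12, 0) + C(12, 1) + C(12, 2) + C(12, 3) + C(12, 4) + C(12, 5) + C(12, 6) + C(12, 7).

1 + 12 + 66 + 220 + 495 + 792 + 924 + 792 = 3302.

3302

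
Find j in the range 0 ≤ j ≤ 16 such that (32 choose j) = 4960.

3

C(32,j) increases on 0 ≤ j ≤ 16. C(32,2) = 496 and C(32,3) = 4960, so j = 3.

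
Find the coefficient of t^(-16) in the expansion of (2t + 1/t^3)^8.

General term: C(8,j)·(2t)^j·(1/t^3)^(8-j), with t-exponent 1j − 3(8−j) = 4j − 24.
Set 4j − 24 = -16: j = 2.
C(8,2) = 28; 2^2 = 4; 1^6 = 1.
Coefficient = 28 · 4 · 1 = 112.

112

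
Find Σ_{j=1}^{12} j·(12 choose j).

24576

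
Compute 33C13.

573166440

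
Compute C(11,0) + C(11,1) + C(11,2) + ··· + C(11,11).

2048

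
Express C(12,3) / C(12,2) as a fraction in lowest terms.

C(n,k+1)/C(n,k) = (n−k)/(k+1) = (12−2)/(2+1) = 10/3.

10/3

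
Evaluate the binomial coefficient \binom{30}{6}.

593775

C(30,6) = (30·29·28·27·26·25) / 6! = 427518000 / 720 = 593775.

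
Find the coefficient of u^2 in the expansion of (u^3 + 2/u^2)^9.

4032

General term: C(9,j)·(u^3)^j·(2/u^2)^(9-j), with u-exponent 3j − 2(9−j) = 5j − 18.
Set 5j − 18 = 2: j = 4.
C(9,4) = 126; 1^4 = 1; 2^5 = 32.
Coefficient = 126 · 1 · 32 = 4032.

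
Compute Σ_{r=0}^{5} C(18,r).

1 + 18 + 153 + 816 + 3060 + 8568 = 12616.

12616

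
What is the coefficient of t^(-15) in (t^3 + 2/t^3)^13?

General term: C(13,j)·(t^3)^j·(2/t^3)^(13-j), with t-exponent 3j − 3(13−j) = 6j − 39.
Set 6j − 39 = -15: j = 4.
C(13,4) = 715; 1^4 = 1; 2^9 = 512.
Coefficient = 715 · 1 · 512 = 366080.

366080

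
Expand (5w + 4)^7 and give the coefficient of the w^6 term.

437500

The general term is C(7,j)·(5w)^j·(4)^(7-j); the w^6 term has j = 6.
C(7,6) = 7.
Coefficient = C(7,6) · 5^6 · 4^1 = 7 · 15625 · 4 = 437500.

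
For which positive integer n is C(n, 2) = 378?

28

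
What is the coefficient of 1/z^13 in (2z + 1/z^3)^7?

General term: C(7,j)·(2z)^j·(1/z^3)^(7-j), with z-exponent 1j − 3(7−j) = 4j − 21.
Set 4j − 21 = -13: j = 2.
C(7,2) = 21; 2^2 = 4; 1^5 = 1.
Coefficient = 21 · 4 · 1 = 84.

84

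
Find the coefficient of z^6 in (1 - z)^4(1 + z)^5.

-4

Coefficient of z^6 = Σ_{j} C(4,j)·(-1)^j·C(5,6-j)·1^(6-j) for j from 1 to 4.
= (-4) + 30 + (-40) + 10 = -4.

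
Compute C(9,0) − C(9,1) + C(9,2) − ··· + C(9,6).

The partial alternating sum Σ_{k=0}^{6} (−1)^k C(9,k) = (−1)^6 C(8,6) = 28.

28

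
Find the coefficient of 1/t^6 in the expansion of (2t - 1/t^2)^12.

59136

General term: C(12,j)·(2t)^j·(-1/t^2)^(12-j), with t-exponent 1j − 2(12−j) = 3j − 24.
Set 3j − 24 = -6: j = 6.
C(12,6) = 924; 2^6 = 64; (-1)^6 = 1.
Coefficient = 924 · 64 · 1 = 59136.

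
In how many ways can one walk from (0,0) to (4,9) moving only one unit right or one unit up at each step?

Each path is a sequence of 13 steps with 4 rights: C(13,4) = 715.

715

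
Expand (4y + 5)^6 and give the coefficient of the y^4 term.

The general term is C(6,j)·(4y)^j·(5)^(6-j); the y^4 term has j = 4.
C(6,4) = 15.
Coefficient = C(6,4) · 4^4 · 5^2 = 15 · 256 · 25 = 96000.

96000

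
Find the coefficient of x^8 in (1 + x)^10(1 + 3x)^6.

Coefficient of x^8 = Σ_{j} C(10,j)·1^j·C(6,8-j)·3^(8-j) for j from 2 to 8.
= 32805 + 174960 + 255150 + 136080 + 28350 + 2160 + 45 = 629550.

629550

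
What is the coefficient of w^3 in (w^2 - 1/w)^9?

-126

General term: C(9,j)·(w^2)^j·(-1/w)^(9-j), with w-exponent 2j − 1(9−j) = 3j − 9.
Set 3j − 9 = 3: j = 4.
C(9,4) = 126; 1^4 = 1; (-1)^5 = -1.
Coefficient = 126 · 1 · (-1) = -126.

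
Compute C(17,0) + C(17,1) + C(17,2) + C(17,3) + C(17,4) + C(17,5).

9402

1 + 17 + 136 + 680 + 2380 + 6188 = 9402.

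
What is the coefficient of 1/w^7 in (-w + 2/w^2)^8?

-1792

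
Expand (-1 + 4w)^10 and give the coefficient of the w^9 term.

-2621440

The general term is C(10,j)·(-1)^j·(4w)^(10-j); the w^9 term has j = 1.
C(10,1) = 10.
Coefficient = C(10,1) · (-1)^1 · 4^9 = 10 · (-1) · 262144 = -2621440.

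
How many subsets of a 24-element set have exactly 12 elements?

2704156

Choose the 12 positions: C(24,12) = 2704156.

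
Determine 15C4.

C(15,4) = (15·14·13·12) / 4! = 32760 / 24 = 1365.

1365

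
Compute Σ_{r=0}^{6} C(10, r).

848

1 + 10 + 45 + 120 + 210 + 252 + 210 = 848.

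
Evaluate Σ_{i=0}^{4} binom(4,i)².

70

Σ C(4,i)² is the coefficient of x^4 in (1+x)^4(1+x)^4 = (1+x)^8, i.e. C(8,4) = 70.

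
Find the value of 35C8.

23535820

C(35,8) = (35·34·33·32·31·30·29·28) / 8! = 948964262400 / 40320 = 23535820.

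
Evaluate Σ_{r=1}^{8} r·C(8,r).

1024

Differentiating (1+x)^8 and setting x=1: Σ r·C(8,r) = 8·2^7 = 1024.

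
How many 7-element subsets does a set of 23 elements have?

245157

C(23,7) = (23·22·21·20·19·18·17) / 7! = 1235591280 / 5040 = 245157.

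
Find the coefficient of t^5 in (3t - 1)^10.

The general term is C(10,j)·(3t)^j·(-1)^(10-j); the t^5 term has j = 5.
C(10,5) = 252.
Coefficient = C(10,5) · 3^5 · (-1)^5 = 252 · 243 · (-1) = -61236.

-61236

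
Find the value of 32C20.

225792840

C(32,20) = C(32,12) by symmetry.
C(32,12) = (32·31·30·29·28·27·26·25·24·23·22·21) / 12! = 108155131628544000 / 479001600 = 225792840.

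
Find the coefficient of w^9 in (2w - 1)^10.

-5120

The general term is C(10,j)·(2w)^j·(-1)^(10-j); the w^9 term has j = 9.
C(10,9) = 10.
Coefficient = C(10,9) · 2^9 · (-1)^1 = 10 · 512 · (-1) = -5120.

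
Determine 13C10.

286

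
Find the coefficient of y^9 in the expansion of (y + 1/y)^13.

General term: C(13,j)·(y)^j·(1/y)^(13-j), with y-exponent 1j − 1(13−j) = 2j − 13.
Set 2j − 13 = 9: j = 11.
C(13,11) = 78; 1^11 = 1; 1^2 = 1.
Coefficient = 78 · 1 · 1 = 78.

78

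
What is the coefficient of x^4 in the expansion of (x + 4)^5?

20

The general term is C(5,j)·(x)^j·(4)^(5-j); the x^4 term has j = 4.
C(5,4) = 5.
Coefficient = C(5,4) · 4^1 = 5 · 4 = 20.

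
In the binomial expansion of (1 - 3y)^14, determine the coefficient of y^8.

19702683

The general term is C(14,j)·(1)^j·(-3y)^(14-j); the y^8 term has j = 6.
C(14,6) = 3003.
Coefficient = C(14,6) · (-3)^8 = 3003 · 6561 = 19702683.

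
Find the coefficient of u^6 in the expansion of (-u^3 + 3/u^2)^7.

General term: C(7,j)·(-u^3)^j·(3/u^2)^(7-j), with u-exponent 3j − 2(7−j) = 5j − 14.
Set 5j − 14 = 6: j = 4.
C(7,4) = 35; (-1)^4 = 1; 3^3 = 27.
Coefficient = 35 · 1 · 27 = 945.

945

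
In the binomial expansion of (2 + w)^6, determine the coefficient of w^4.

60

The general term is C(6,j)·(2)^j·(w)^(6-j); the w^4 term has j = 2.
C(6,2) = 15.
Coefficient = C(6,2) · 2^2 = 15 · 4 = 60.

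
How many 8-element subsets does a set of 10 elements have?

45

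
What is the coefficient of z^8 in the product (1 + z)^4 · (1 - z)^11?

99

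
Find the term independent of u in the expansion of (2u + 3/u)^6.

4320

General term: C(6,j)·(2u)^j·(3/u)^(6-j), with u-exponent 1j − 1(6−j) = 2j − 6.
Set 2j − 6 = 0: j = 3.
C(6,3) = 20; 2^3 = 8; 3^3 = 27.
Coefficient = 20 · 8 · 27 = 4320.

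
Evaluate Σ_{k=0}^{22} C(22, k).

4194304

The entries of row 22 sum to 2^22 = 4194304.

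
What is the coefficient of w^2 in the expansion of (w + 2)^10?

The general term is C(10,j)·(w)^j·(2)^(10-j); the w^2 term has j = 2.
C(10,2) = 45.
Coefficient = C(10,2) · 2^8 = 45 · 256 = 11520.

11520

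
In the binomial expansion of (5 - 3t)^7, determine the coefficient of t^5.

The general term is C(7,j)·(5)^j·(-3t)^(7-j); the t^5 term has j = 2.
C(7,2) = 21.
Coefficient = C(7,2) · 5^2 · (-3)^5 = 21 · 25 · (-243) = -127575.

-127575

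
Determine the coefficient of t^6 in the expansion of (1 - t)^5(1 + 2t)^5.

30

Coefficient of t^6 = Σ_{j} C(5,j)·(-1)^j·C(5,6-j)·2^(6-j) for j from 1 to 5.
= (-160) + 800 + (-800) + 200 + (-10) = 30.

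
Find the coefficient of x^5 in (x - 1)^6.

The general term is C(6,j)·(x)^j·(-1)^(6-j); the x^5 term has j = 5.
C(6,5) = 6.
Coefficient = C(6,5) · (-1)^1 = 6 · (-1) = -6.

-6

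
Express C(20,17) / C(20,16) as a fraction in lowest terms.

C(n,k+1)/C(n,k) = (n−k)/(k+1) = (20−16)/(16+1) = 4/17.

4/17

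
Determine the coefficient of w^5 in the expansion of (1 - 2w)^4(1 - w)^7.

Coefficient of w^5 = Σ_{j} C(4,j)·(-2)^j·C(7,5-j)·(-1)^(5-j) for j from 0 to 4.
= (-21) + (-280) + (-840) + (-672) + (-112) = -1925.

-1925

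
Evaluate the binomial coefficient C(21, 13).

203490

C(21,13) = C(21,8) by symmetry.
C(21,8) = (21·20·19·18·17·16·15·14) / 8! = 8204716800 / 40320 = 203490.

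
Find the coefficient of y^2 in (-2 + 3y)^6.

2160

The general term is C(6,j)·(-2)^j·(3y)^(6-j); the y^2 term has j = 4.
C(6,4) = 15.
Coefficient = C(6,4) · (-2)^4 · 3^2 = 15 · 16 · 9 = 2160.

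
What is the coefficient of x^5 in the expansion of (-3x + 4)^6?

The general term is C(6,j)·(-3x)^j·(4)^(6-j); the x^5 term has j = 5.
C(6,5) = 6.
Coefficient = C(6,5) · (-3)^5 · 4^1 = 6 · (-243) · 4 = -5832.

-5832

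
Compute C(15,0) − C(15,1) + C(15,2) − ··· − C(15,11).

-364

The partial alternating sum Σ_{k=0}^{11} (−1)^k C(15,k) = (−1)^11 C(14,11) = -364.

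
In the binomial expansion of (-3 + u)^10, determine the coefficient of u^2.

The general term is C(10,j)·(-3)^j·(u)^(10-j); the u^2 term has j = 8.
C(10,8) = 45.
Coefficient = C(10,8) · (-3)^8 = 45 · 6561 = 295245.

295245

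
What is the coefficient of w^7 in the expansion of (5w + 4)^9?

45000000

The general term is C(9,j)·(5w)^j·(4)^(9-j); the w^7 term has j = 7.
C(9,7) = 36.
Coefficient = C(9,7) · 5^7 · 4^2 = 36 · 78125 · 16 = 45000000.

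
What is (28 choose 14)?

40116600

C(28,14) = (28·27·26·25·24·23·22·21·20·19·18·17·16·15) / 14! = 3497296636753920000 / 87178291200 = 40116600.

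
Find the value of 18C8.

C(18,8) = (18·17·16·15·14·13·12·11) / 8! = 1764322560 / 40320 = 43758.

43758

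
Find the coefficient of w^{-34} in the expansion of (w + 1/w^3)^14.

General term: C(14,j)·(w)^j·(1/w^3)^(14-j), with w-exponent 1j − 3(14−j) = 4j − 42.
Set 4j − 42 = -34: j = 2.
C(14,2) = 91; 1^2 = 1; 1^12 = 1.
Coefficient = 91 · 1 · 1 = 91.

91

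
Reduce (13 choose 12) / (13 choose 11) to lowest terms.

1/6

C(n,k+1)/C(n,k) = (n−k)/(k+1) = (13−11)/(11+1) = 2/12 = 1/6.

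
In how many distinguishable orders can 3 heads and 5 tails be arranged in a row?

56

Choose positions for the heads: C(8,3) = 56.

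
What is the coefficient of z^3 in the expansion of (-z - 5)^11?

-64453125

The general term is C(11,j)·(-z)^j·(-5)^(11-j); the z^3 term has j = 3.
C(11,3) = 165.
Coefficient = C(11,3) · (-1)^3 · (-5)^8 = 165 · (-1) · 390625 = -64453125.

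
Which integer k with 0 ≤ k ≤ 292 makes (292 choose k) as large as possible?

146

C(292,k) is maximized at k = 292/2 = 146.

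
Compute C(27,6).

296010

C(27,6) = (27·26·25·24·23·22) / 6! = 213127200 / 720 = 296010.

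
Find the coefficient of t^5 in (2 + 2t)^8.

14336

The general term is C(8,j)·(2)^j·(2t)^(8-j); the t^5 term has j = 3.
C(8,3) = 56.
Coefficient = C(8,3) · 2^3 · 2^5 = 56 · 8 · 32 = 14336.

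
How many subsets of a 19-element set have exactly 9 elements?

Choose the 9 positions: C(19,9) = 92378.

92378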